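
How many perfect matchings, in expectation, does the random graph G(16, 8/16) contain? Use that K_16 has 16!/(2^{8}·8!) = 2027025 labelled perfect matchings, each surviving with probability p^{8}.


K_16 has 16!/(2^{8}·8!) = 2027025 labelled perfect matchings.
For each such perfect matching H, let X_H = 1 if all 8 edges of H are present in G. Then P[X_H = 1] = p^{8} = (1/2)^{8} = 1/256.
By linearity of expectation: E[X] = Σ_H E[X_H] = 2027025 · p^{8} = 2027025 · 1/256 = 2027025/256.
Numerically: E[X] ≈ 7918.1.

E[X] = 2027025 · (1/2)^{8} = 2027025/256 ≈ 7918.1.


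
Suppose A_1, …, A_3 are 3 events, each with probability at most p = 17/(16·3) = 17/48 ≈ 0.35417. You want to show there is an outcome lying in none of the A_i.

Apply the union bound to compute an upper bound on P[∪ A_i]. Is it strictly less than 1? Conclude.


Union bound: P[∪_{i=1}^{3} A_i] ≤ Σ_i P[A_i] ≤ 3·p = 3·(17/48) = 17/16.
Numerically: 17/16 ≈ 1.06250.
Is 17/16 < 1? NO.
Since the bound 17/16 is ≥ 1, the union bound is uninformative here; it does NOT by itself certify existence.

3·p = 17/16 ≈ 1.06250; existence NOT certified by the union bound.


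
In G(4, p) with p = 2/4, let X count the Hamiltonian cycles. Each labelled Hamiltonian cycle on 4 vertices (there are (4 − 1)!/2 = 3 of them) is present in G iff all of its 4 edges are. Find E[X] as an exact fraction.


K_4 has (4 − 1)!/2 = 3 labelled Hamiltonian cycles.
For each such Hamiltonian cycle H, let X_H = 1 if all 4 edges of H are present in G. Then P[X_H = 1] = p^{4} = (1/2)^{4} = 1/16.
By linearity of expectation: E[X] = Σ_H E[X_H] = 3 · p^{4} = 3 · 1/16 = 3/16.
Numerically: E[X] ≈ 0.1875.

E[X] = 3 · (1/2)^{4} = 3/16 ≈ 0.1875.


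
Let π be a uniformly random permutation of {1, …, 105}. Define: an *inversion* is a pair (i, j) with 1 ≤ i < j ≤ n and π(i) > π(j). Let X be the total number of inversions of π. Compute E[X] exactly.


Write X = Σ X_I over the C(105, 2) = 5460 pairs i < j, with X_I the indicator of one inversion.
There are 5460 indicators.
For each fixed pair i < j, the values π(i) and π(j) are two distinct elements of {1, …, 105} in uniformly random order; by symmetry P[π(i) > π(j)] = 1/2.
By linearity: E[X] = 5460 · (1/2) = C(105, 2) · (1/2) = 5460/2 = 2730 ≈ 2730.000000.

E[X] = 2730 = 2730.000000.


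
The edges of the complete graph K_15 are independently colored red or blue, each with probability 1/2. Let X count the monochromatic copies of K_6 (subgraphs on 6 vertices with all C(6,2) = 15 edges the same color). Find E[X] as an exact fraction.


Let X = Σ_S X_S over the C(15, 6) = 5005 subsets S of size 6, where X_S = 1 if the K_6 on S is monochromatic.
For a fixed S, the K_6 on S has C(6, 2) = 15 edges. P[all 15 edges red] = (1/2)^15, and likewise for blue, so P[monochromatic] = 2·(1/2)^15 = 2^{1 − 15} = 1/16384.
By linearity of expectation: E[X] = C(15, 6) · 2^{1 − 15} = 5005 · 1/16384 = 5005/16384.
Numerically: E[X] ≈ 0.3055.

E[X] = C(15,6)·2^(1−C(6,2)) = 5005/16384 ≈ 0.3055.


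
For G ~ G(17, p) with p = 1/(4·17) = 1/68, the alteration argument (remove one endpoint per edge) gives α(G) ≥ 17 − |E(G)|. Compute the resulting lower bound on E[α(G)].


E[|E(G)|] = C(17, 2)·p = 136 · (1/68) = 2.
E[α(G)] ≥ n − E[|E(G)|] = 17 − 2 = 15.
Numerically: ≈ 15.000000.
(This is only a lower bound; the true E[α(G)] may be larger.)

E[α(G)] ≥ 15 ≈ 15.000000.


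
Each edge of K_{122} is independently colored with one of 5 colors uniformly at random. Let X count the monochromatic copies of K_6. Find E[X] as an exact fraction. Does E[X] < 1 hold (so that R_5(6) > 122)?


E[X] = C(122, 6) · 5^{1 − 15} = 4042116078 · 5^{−14} = 4042116078/6103515625.
As a reduced fraction: E[X] = 4042116078/6103515625 ≈ 0.66226.
Is E[X] < 1? YES.
Since E[X] < 1, there exists a 5-coloring of K_{122} with no monochromatic K_6; hence R_5(6) > 122.

E[X] = 4042116078/6103515625 ≈ 0.66226; E[X] < 1, so R_5(6) > 122.


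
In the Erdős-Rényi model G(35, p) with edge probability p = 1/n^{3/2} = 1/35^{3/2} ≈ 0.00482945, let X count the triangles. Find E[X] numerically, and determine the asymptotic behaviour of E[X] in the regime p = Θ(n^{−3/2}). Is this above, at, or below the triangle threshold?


Number of potential triangles: C(35, 3) = 6545.
Each occurs with probability p³ ≈ (0.00482945)³ ≈ 1.12640301e-07.
By linearity: E[X] = C(35, 3)·p³ ≈ 6545 · 1.12640301e-07 ≈ 0.000737.
Since α = 3/2 > 1, p = c/n^{3/2} = o(1/n) is below the triangle threshold p ~ 1/n. Asymptotically E[X] ~ (c³/6)·n^{3(1−α)} = (1³/6)·n^{-1.5} → 0, so by Markov's inequality G has no triangles w.h.p.

E[X] ≈ 0.000737; in regime p = Θ(1/n^{3/2}) E[X] tends to 0 (below the triangle threshold p ~ 1/n).


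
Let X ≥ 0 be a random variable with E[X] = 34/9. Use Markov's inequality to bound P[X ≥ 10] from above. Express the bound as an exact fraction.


μ = E[X] = 34/9, a = 10.
Markov: P[X ≥ 10] ≤ μ/a = (34/9)/10 = 17/45.
Numerically: ≈ 0.378.
(Since a = 10 > μ = 3.778, the bound 17/45 is < 1 and informative.)

P[X ≥ 10] ≤ 17/45 ≈ 0.378.


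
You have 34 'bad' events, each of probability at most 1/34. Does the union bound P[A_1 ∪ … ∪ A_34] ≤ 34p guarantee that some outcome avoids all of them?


Union bound: P[∪_{i=1}^{34} A_i] ≤ Σ_i P[A_i] ≤ 34·p = 34·(1/34) = 1.
Numerically: 1 ≈ 1.000000.
Is 1 < 1? NO.
Since the bound 1 is ≥ 1, the union bound is uninformative here; it does NOT by itself certify existence.

34·p = 1 ≈ 1.000000; existence NOT certified by the union bound.


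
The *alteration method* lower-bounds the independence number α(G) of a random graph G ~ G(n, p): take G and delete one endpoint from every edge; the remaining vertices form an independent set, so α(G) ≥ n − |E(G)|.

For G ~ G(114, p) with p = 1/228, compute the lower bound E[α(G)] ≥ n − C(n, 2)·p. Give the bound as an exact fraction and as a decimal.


E[|E(G)|] = C(114, 2)·p = 6441 · (1/228) = 113/4.
E[α(G)] ≥ n − E[|E(G)|] = 114 − 113/4 = 343/4.
Numerically: ≈ 85.75000.
(This is only a lower bound; the true E[α(G)] may be larger.)

E[α(G)] ≥ 343/4 ≈ 85.75000.


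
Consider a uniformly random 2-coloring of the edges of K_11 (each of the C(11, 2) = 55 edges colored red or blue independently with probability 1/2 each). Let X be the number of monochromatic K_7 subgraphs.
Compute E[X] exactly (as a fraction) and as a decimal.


Let X = Σ_S X_S over the C(11, 7) = 330 subsets S of size 7, where X_S = 1 if the K_7 on S is monochromatic.
For a fixed S, the K_7 on S has C(7, 2) = 21 edges. P[all 21 edges red] = (1/2)^21, and likewise for blue, so P[monochromatic] = 2·(1/2)^21 = 2^{1 − 21} = 1/1048576.
By linearity of expectation: E[X] = C(11, 7) · 2^{1 − 21} = 330 · 1/1048576 = 165/524288.
Numerically: E[X] ≈ 0.0003.

E[X] = C(11,7)·2^(1−C(7,2)) = 165/524288 ≈ 0.0003.


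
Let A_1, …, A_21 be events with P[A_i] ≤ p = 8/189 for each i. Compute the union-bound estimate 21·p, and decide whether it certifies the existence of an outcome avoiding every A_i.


Union bound: P[∪_{i=1}^{21} A_i] ≤ Σ_i P[A_i] ≤ 21·p = 21·(8/189) = 8/9.
Numerically: 8/9 ≈ 0.8889.
Is 8/9 < 1? YES.
Since P[∪ A_i] ≤ 8/9 < 1, the complement has P[∩ A_i^c] ≥ 1 − 8/9 = 1/9 > 0, so some outcome avoids every A_i.

21·p = 8/9 ≈ 0.8889; existence CERTIFIED by the union bound.


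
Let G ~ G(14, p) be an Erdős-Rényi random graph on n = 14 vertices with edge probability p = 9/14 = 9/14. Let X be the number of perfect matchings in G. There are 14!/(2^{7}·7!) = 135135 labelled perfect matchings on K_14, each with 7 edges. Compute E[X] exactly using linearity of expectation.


K_14 has 14!/(2^{7}·7!) = 135135 labelled perfect matchings.
For each such perfect matching H, let X_H = 1 if all 7 edges of H are present in G. Then P[X_H = 1] = p^{7} = (9/14)^{7} = 4782969/105413504.
By linearity: E[X] = Σ_H E[X_H] = 135135 · p^{7} = 135135 · 4782969/105413504 = 92335216545/15059072.
Numerically: E[X] ≈ 6.13e+03.

E[X] = 135135 · (9/14)^{7} = 92335216545/15059072 ≈ 6.13e+03.


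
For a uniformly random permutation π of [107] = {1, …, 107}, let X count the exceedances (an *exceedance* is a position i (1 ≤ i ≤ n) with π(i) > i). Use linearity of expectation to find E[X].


Write X = Σ_{i=1}^{107} X_i, where X_i = 1_{π(i) > i}.
For each fixed i, π(i) is uniform over {1, …, 107} (marginal of a uniform permutation), so P[π(i) > i] = (n − i)/n. Summing: Σ_{i=1}^{107} (n − i)/n = (0 + 1 + … + 106)/107 = 107(107 − 1)/(2·107) = (107 − 1)/2.
Hence E[X] = Σ_{i=1}^{107} (107 − i)/107 = 53 ≈ 53.0000.

E[X] = 53 = 53.0000.


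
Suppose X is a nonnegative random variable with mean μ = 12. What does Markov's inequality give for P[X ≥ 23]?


μ = E[X] = 12, a = 23.
Markov: P[X ≥ 23] ≤ μ/a = (12)/23 = 12/23.
Numerically: ≈ 0.52174.
(Since a = 23 > μ = 12.00000, the bound 12/23 is < 1 and informative.)

P[X ≥ 23] ≤ 12/23 ≈ 0.52174.


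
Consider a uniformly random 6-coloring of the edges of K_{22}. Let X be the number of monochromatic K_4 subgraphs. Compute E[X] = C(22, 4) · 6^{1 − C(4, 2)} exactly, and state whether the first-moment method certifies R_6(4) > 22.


E[X] = C(22, 4) · 6^{1 − 6} = 7315 · 6^{−5} = 7315/7776.
As a reduced fraction: E[X] = 7315/7776 ≈ 0.94072.
Is E[X] < 1? YES.
Since E[X] < 1, there exists a 6-coloring of K_{22} with no monochromatic K_4; hence R_6(4) > 22.

E[X] = 7315/7776 ≈ 0.94072; E[X] < 1, so R_6(4) > 22.


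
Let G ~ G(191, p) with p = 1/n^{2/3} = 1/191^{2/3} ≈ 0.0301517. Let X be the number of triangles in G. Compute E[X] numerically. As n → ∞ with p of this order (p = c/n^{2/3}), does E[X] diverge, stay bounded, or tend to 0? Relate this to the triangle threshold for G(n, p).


Number of potential triangles: C(191, 3) = 1143135.
Each occurs with probability p³ ≈ (0.0301517)³ ≈ 2.74115293e-05.
By linearity: E[X] = C(191, 3)·p³ ≈ 1143135 · 2.74115293e-05 ≈ 31.335079.
Since α = 2/3 < 1, p = c/n^{2/3} ≫ 1/n is above the triangle threshold p ~ 1/n. Asymptotically E[X] ~ (c³/6)·n^{3(1−α)} = (1³/6)·n^{1} → ∞; triangles are abundant w.h.p.

E[X] ≈ 31.335079; in regime p = Θ(1/n^{2/3}) E[X] diverges (above the triangle threshold p ~ 1/n).


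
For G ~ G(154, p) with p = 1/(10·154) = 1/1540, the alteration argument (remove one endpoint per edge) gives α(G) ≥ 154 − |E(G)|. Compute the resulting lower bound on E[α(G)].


E[|E(G)|] = C(154, 2)·p = 11781 · (1/1540) = 153/20.
E[α(G)] ≥ n − E[|E(G)|] = 154 − 153/20 = 2927/20.
Numerically: ≈ 146.350.
(This is only a lower bound; the true E[α(G)] may be larger.)

E[α(G)] ≥ 2927/20 ≈ 146.350.


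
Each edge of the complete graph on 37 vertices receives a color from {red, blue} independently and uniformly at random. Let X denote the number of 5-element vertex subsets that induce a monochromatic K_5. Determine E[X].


Let X = Σ_S X_S over the C(37, 5) = 435897 subsets S of size 5, where X_S = 1 if the K_5 on S is monochromatic.
For a fixed S, the K_5 on S has C(5, 2) = 10 edges. P[all 10 edges red] = (1/2)^10, and likewise for blue, so P[monochromatic] = 2·(1/2)^10 = 2^{1 − 10} = 1/512.
By linearity of expectation: E[X] = C(37, 5) · 2^{1 − 10} = 435897 · 1/512 = 435897/512.
Numerically: E[X] ≈ 851.3613.

E[X] = C(37,5)·2^(1−C(5,2)) = 435897/512 ≈ 851.3613.


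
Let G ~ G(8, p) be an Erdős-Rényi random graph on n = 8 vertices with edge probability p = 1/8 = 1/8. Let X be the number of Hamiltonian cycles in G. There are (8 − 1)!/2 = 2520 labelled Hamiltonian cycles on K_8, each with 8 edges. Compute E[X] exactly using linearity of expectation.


K_8 has (8 − 1)!/2 = 2520 labelled Hamiltonian cycles.
For each such Hamiltonian cycle H, let X_H = 1 if all 8 edges of H are present in G. Then P[X_H = 1] = p^{8} = (1/8)^{8} = 1/16777216.
By linearity: E[X] = Σ_H E[X_H] = 2520 · p^{8} = 2520 · 1/16777216 = 315/2097152.
Numerically: E[X] ≈ 0.000150204.

E[X] = 2520 · (1/8)^{8} = 315/2097152 ≈ 0.000150204.


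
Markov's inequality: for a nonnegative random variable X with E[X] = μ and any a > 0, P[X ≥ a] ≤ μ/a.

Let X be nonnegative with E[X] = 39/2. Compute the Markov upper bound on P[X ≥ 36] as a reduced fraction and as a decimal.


μ = E[X] = 39/2, a = 36.
Markov: P[X ≥ 36] ≤ μ/a = (39/2)/36 = 13/24.
Numerically: ≈ 0.542.
(Since a = 36 > μ = 19.500, the bound 13/24 is < 1 and informative.)

P[X ≥ 36] ≤ 13/24 ≈ 0.542.


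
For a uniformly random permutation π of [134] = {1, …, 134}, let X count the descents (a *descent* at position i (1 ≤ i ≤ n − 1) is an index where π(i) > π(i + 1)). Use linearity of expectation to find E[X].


Write X = Σ X_I over i = 1, …, 133, with X_I the indicator of one descent.
There are 133 indicators.
For each fixed i, the pair (π(i), π(i+1)) is a uniformly random ordered pair of distinct values from {1, …, 134}; by symmetry P[π(i) > π(i+1)] = 1/2.
By linearity: E[X] = 133 · (1/2) = (134 − 1) · (1/2) = 133/2 ≈ 66.500.

E[X] = 133/2 = 66.500.


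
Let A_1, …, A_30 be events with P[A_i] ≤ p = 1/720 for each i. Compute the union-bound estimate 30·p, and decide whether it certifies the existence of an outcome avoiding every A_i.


Union bound: P[∪_{i=1}^{30} A_i] ≤ Σ_i P[A_i] ≤ 30·p = 30·(1/720) = 1/24.
Numerically: 1/24 ≈ 0.0416667.
Is 1/24 < 1? YES.
Since P[∪ A_i] ≤ 1/24 < 1, the complement has P[∩ A_i^c] ≥ 1 − 1/24 = 23/24 > 0, so some outcome avoids every A_i.

30·p = 1/24 ≈ 0.0416667; existence CERTIFIED by the union bound.


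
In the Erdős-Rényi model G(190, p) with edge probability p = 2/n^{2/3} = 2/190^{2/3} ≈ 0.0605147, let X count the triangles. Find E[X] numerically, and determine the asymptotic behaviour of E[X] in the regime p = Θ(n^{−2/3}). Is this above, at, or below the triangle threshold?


Number of potential triangles: C(190, 3) = 1125180.
Each occurs with probability p³ ≈ (0.0605147)³ ≈ 2.21606648e-04.
By linearity: E[X] = C(190, 3)·p³ ≈ 1125180 · 2.21606648e-04 ≈ 249.347368.
Since α = 2/3 < 1, p = c/n^{2/3} ≫ 1/n is above the triangle threshold p ~ 1/n. Asymptotically E[X] ~ (c³/6)·n^{3(1−α)} = (2³/6)·n^{1} → ∞; triangles are abundant w.h.p.

E[X] ≈ 249.347368; in regime p = Θ(1/n^{2/3}) E[X] diverges (above the triangle threshold p ~ 1/n).


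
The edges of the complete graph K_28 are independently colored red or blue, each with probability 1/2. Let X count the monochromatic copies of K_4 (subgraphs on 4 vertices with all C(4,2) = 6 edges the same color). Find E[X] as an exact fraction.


Let X = Σ_S X_S over the C(28, 4) = 20475 subsets S of size 4, where X_S = 1 if the K_4 on S is monochromatic.
For a fixed S, the K_4 on S has C(4, 2) = 6 edges. P[all 6 edges red] = (1/2)^6, and likewise for blue, so P[monochromatic] = 2·(1/2)^6 = 2^{1 − 6} = 1/32.
By linearity: E[X] = C(28, 4) · 2^{1 − 6} = 20475 · 1/32 = 20475/32.
Numerically: E[X] ≈ 639.844.

E[X] = C(28,4)·2^(1−C(4,2)) = 20475/32 ≈ 639.844.


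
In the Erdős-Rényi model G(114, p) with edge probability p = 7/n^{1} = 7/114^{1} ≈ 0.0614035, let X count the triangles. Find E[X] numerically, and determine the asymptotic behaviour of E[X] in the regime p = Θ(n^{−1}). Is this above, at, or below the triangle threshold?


Number of potential triangles: C(114, 3) = 240464.
Each occurs with probability p³ ≈ (0.0614035)³ ≈ 2.31515230e-04.
By linearity: E[X] = C(114, 3)·p³ ≈ 240464 · 2.31515230e-04 ≈ 55.671078.
Here α = 1, so p = 7/n is exactly at the triangle threshold p ~ 1/n. Asymptotically E[X] → c³/6 = 7³/6 = 343/6 ≈ 57.166667, a bounded constant. In this regime the triangle count is asymptotically Poisson(c³/6).

E[X] ≈ 55.671078; in regime p = Θ(1/n^{1}) E[X] stays bounded (at the triangle threshold p ~ 1/n).


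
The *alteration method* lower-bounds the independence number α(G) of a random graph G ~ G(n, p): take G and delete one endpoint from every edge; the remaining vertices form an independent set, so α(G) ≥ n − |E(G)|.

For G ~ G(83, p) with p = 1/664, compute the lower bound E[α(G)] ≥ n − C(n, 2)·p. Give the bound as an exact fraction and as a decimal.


E[|E(G)|] = C(83, 2)·p = 3403 · (1/664) = 41/8.
E[α(G)] ≥ n − E[|E(G)|] = 83 − 41/8 = 623/8.
Numerically: ≈ 77.8750.
(This is only a lower bound; the true E[α(G)] may be larger.)

E[α(G)] ≥ 623/8 ≈ 77.8750.


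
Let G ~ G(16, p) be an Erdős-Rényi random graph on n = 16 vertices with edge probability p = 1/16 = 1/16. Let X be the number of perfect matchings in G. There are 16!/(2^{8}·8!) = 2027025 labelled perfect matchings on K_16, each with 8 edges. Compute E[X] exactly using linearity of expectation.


K_16 has 16!/(2^{8}·8!) = 2027025 labelled perfect matchings.
For each such perfect matching H, let X_H = 1 if all 8 edges of H are present in G. Then P[X_H = 1] = p^{8} = (1/16)^{8} = 1/4294967296.
By linearity of expectation: E[X] = Σ_H E[X_H] = 2027025 · p^{8} = 2027025 · 1/4294967296 = 2027025/4294967296.
Numerically: E[X] ≈ 0.000471954.

E[X] = 2027025 · (1/16)^{8} = 2027025/4294967296 ≈ 0.000471954.


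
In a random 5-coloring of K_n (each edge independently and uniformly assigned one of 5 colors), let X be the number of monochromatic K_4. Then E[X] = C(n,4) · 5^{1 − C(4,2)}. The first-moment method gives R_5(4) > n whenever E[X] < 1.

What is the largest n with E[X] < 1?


We need C(n, 4) · 5^{1 − 6} < 1, i.e. C(n, 4) < 5^{6 − 1} = 3125.
Check values of n near the boundary:
  n = 13: C(13, 4) = 715; 715 < 3125? YES
  n = 14: C(14, 4) = 1001; 1001 < 3125? YES
  n = 15: C(15, 4) = 1365; 1365 < 3125? YES
  n = 16: C(16, 4) = 1820; 1820 < 3125? YES
  n = 17: C(17, 4) = 2380; 2380 < 3125? YES
  n = 18: C(18, 4) = 3060; 3060 < 3125? YES
  n = 19: C(19, 4) = 3876; 3876 < 3125? NO
The largest n with C(n, 4) < 3125 is n = 18 (where E[X] = 612/625 ≈ 0.97920). Hence R_5(4) > 18, i.e. R_5(4) ≥ 19.

Largest n = 18; hence R_5(4) > 18.


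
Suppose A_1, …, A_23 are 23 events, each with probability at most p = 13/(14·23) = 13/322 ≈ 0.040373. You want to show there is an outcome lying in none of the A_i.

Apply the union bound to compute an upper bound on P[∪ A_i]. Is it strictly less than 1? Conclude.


Union bound: P[∪_{i=1}^{23} A_i] ≤ Σ_i P[A_i] ≤ 23·p = 23·(13/322) = 13/14.
Numerically: 13/14 ≈ 0.928571.
Is 13/14 < 1? YES.
Since P[∪ A_i] ≤ 13/14 < 1, the complement has P[∩ A_i^c] ≥ 1 − 13/14 = 1/14 > 0, so some outcome avoids every A_i.

23·p = 13/14 ≈ 0.928571; existence CERTIFIED by the union bound.


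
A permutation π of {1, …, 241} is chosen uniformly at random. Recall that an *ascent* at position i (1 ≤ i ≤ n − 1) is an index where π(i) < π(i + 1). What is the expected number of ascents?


Write X = Σ X_I over i = 1, …, 240, with X_I the indicator of one ascent.
There are 240 indicators.
For each fixed i, the pair (π(i), π(i+1)) is a uniformly random ordered pair of distinct values from {1, …, 241}; by symmetry P[π(i) < π(i+1)] = 1/2.
By linearity: E[X] = 240 · (1/2) = (241 − 1) · (1/2) = 120 ≈ 120.00000.

E[X] = 120 = 120.00000.


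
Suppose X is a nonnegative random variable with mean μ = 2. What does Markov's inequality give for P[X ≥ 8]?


μ = E[X] = 2, a = 8.
Markov: P[X ≥ 8] ≤ μ/a = (2)/8 = 1/4.
Numerically: ≈ 0.250000.
(Since a = 8 > μ = 2.000000, the bound 1/4 is < 1 and informative.)

P[X ≥ 8] ≤ 1/4 ≈ 0.250000.


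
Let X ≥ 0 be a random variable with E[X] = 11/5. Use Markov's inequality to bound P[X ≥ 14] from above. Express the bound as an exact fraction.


μ = E[X] = 11/5, a = 14.
Markov: P[X ≥ 14] ≤ μ/a = (11/5)/14 = 11/70.
Numerically: ≈ 0.157143.
(Since a = 14 > μ = 2.200000, the bound 11/70 is < 1 and informative.)

P[X ≥ 14] ≤ 11/70 ≈ 0.157143.


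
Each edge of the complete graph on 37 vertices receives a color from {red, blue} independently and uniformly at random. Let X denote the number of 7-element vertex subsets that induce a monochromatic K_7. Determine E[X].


Let X = Σ_S X_S over the C(37, 7) = 10295472 subsets S of size 7, where X_S = 1 if the K_7 on S is monochromatic.
For a fixed S, the K_7 on S has C(7, 2) = 21 edges. P[all 21 edges red] = (1/2)^21, and likewise for blue, so P[monochromatic] = 2·(1/2)^21 = 2^{1 − 21} = 1/1048576.
Summing: E[X] = C(37, 7) · 2^{1 − 21} = 10295472 · 1/1048576 = 643467/65536.
Numerically: E[X] ≈ 9.818527.

E[X] = C(37,7)·2^(1−C(7,2)) = 643467/65536 ≈ 9.818527.


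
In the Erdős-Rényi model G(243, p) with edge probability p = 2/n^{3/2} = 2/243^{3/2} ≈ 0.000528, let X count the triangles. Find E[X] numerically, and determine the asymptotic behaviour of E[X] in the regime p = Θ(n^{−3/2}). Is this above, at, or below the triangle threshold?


Number of potential triangles: C(243, 3) = 2362041.
Each occurs with probability p³ ≈ (0.000528)³ ≈ 1.47184e-10.
By linearity: E[X] = C(243, 3)·p³ ≈ 2362041 · 1.47184e-10 ≈ 0.000.
Since α = 3/2 > 1, p = c/n^{3/2} = o(1/n) is below the triangle threshold p ~ 1/n. Asymptotically E[X] ~ (c³/6)·n^{3(1−α)} = (2³/6)·n^{-1.5} → 0, so by Markov's inequality G has no triangles w.h.p.

E[X] ≈ 0.000; in regime p = Θ(1/n^{3/2}) E[X] tends to 0 (below the triangle threshold p ~ 1/n).


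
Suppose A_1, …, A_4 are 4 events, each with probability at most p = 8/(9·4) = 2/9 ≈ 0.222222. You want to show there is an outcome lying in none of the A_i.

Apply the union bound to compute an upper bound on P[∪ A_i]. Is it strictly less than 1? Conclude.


Union bound: P[∪_{i=1}^{4} A_i] ≤ Σ_i P[A_i] ≤ 4·p = 4·(2/9) = 8/9.
Numerically: 8/9 ≈ 0.888889.
Is 8/9 < 1? YES.
Since P[∪ A_i] ≤ 8/9 < 1, the complement has P[∩ A_i^c] ≥ 1 − 8/9 = 1/9 > 0, so some outcome avoids every A_i.

4·p = 8/9 ≈ 0.888889; existence CERTIFIED by the union bound.


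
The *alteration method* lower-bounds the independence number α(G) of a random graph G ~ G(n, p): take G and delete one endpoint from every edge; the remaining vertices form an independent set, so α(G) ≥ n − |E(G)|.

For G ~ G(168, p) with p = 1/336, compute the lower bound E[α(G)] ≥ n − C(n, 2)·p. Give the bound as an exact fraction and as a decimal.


E[|E(G)|] = C(168, 2)·p = 14028 · (1/336) = 167/4.
E[α(G)] ≥ n − E[|E(G)|] = 168 − 167/4 = 505/4.
Numerically: ≈ 126.250.
(This is only a lower bound; the true E[α(G)] may be larger.)

E[α(G)] ≥ 505/4 ≈ 126.250.


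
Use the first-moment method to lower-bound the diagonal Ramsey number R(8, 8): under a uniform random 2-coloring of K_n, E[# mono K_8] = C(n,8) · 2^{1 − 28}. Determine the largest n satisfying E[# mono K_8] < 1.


We need C(n, 8) · 2^{1 − 28} < 1, i.e. C(n, 8) < 2^{28 − 1} = 134217728.
Check values of n near the boundary:
  n = 41: C(41, 8) = 95548245; 95548245 < 134217728? YES
  n = 42: C(42, 8) = 118030185; 118030185 < 134217728? YES
  n = 43: C(43, 8) = 145008513; 145008513 < 134217728? NO
  n = 44: C(44, 8) = 177232627; 177232627 < 134217728? NO
The largest n with C(n, 8) < 134217728 is n = 42 (where E[X] = 118030185/134217728 ≈ 0.87939). Hence R(8, 8) > 42, i.e. R(8, 8) ≥ 43.

Largest n = 42; hence R(8, 8) > 42.


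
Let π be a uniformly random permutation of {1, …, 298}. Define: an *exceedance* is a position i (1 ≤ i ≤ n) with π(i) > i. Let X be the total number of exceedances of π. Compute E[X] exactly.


Write X = Σ_{i=1}^{298} X_i, where X_i = 1_{π(i) > i}.
For each fixed i, π(i) is uniform over {1, …, 298} (marginal of a uniform permutation), so P[π(i) > i] = (n − i)/n. Summing: Σ_{i=1}^{298} (n − i)/n = (0 + 1 + … + 297)/298 = 298(298 − 1)/(2·298) = (298 − 1)/2.
Hence E[X] = Σ_{i=1}^{298} (298 − i)/298 = 297/2 ≈ 148.500000.

E[X] = 297/2 = 148.500000.


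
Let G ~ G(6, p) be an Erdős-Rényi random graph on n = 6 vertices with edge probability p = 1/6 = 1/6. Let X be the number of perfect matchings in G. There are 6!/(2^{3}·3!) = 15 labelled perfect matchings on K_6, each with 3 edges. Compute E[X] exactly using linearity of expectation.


K_6 has 6!/(2^{3}·3!) = 15 labelled perfect matchings.
For each such perfect matching H, let X_H = 1 if all 3 edges of H are present in G. Then P[X_H = 1] = p^{3} = (1/6)^{3} = 1/216.
By linearity: E[X] = Σ_H E[X_H] = 15 · p^{3} = 15 · 1/216 = 5/72.
Numerically: E[X] ≈ 0.0694.

E[X] = 15 · (1/6)^{3} = 5/72 ≈ 0.0694.


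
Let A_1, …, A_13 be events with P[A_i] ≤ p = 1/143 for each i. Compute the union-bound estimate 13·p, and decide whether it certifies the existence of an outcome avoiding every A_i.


Union bound: P[∪_{i=1}^{13} A_i] ≤ Σ_i P[A_i] ≤ 13·p = 13·(1/143) = 1/11.
Numerically: 1/11 ≈ 0.0909091.
Is 1/11 < 1? YES.
Since P[∪ A_i] ≤ 1/11 < 1, the complement has P[∩ A_i^c] ≥ 1 − 1/11 = 10/11 > 0, so some outcome avoids every A_i.

13·p = 1/11 ≈ 0.0909091; existence CERTIFIED by the union bound.


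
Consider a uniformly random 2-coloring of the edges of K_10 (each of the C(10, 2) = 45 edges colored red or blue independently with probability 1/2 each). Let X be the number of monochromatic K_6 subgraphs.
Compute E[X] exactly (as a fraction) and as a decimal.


Let X = Σ_S X_S over the C(10, 6) = 210 subsets S of size 6, where X_S = 1 if the K_6 on S is monochromatic.
For a fixed S, the K_6 on S has C(6, 2) = 15 edges. P[all 15 edges red] = (1/2)^15, and likewise for blue, so P[monochromatic] = 2·(1/2)^15 = 2^{1 − 15} = 1/16384.
By linearity of expectation: E[X] = C(10, 6) · 2^{1 − 15} = 210 · 1/16384 = 105/8192.
Numerically: E[X] ≈ 0.013.

E[X] = C(10,6)·2^(1−C(6,2)) = 105/8192 ≈ 0.013.


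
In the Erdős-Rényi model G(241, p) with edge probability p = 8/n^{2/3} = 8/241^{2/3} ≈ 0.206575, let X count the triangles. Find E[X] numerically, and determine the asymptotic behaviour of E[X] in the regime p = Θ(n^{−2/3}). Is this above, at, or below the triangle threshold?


Number of potential triangles: C(241, 3) = 2303960.
Each occurs with probability p³ ≈ (0.206575)³ ≈ 8.81527522e-03.
By linearity: E[X] = C(241, 3)·p³ ≈ 2303960 · 8.81527522e-03 ≈ 20310.041494.
Since α = 2/3 < 1, p = c/n^{2/3} ≫ 1/n is above the triangle threshold p ~ 1/n. Asymptotically E[X] ~ (c³/6)·n^{3(1−α)} = (8³/6)·n^{1} → ∞; triangles are abundant w.h.p.

E[X] ≈ 20310.041494; in regime p = Θ(1/n^{2/3}) E[X] diverges (above the triangle threshold p ~ 1/n).


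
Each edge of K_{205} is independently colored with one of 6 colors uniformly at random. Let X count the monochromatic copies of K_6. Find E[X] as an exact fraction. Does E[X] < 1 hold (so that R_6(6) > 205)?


E[X] = C(205, 6) · 6^{1 − 15} = 95746959700 · 6^{−14} = 95746959700/78364164096.
As a reduced fraction: E[X] = 23936739925/19591041024 ≈ 1.221821.
Is E[X] < 1? NO.
Since E[X] ≥ 1, the first-moment bound is inconclusive at n = 205; it does NOT by itself certify R_6(6) > 205.

E[X] = 23936739925/19591041024 ≈ 1.221821; E[X] ≥ 1; first-moment method inconclusive here.


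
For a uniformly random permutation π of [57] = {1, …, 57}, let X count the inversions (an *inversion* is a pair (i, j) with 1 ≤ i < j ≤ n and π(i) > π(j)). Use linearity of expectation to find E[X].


Write X = Σ X_I over the C(57, 2) = 1596 pairs i < j, with X_I the indicator of one inversion.
There are 1596 indicators.
For each fixed pair i < j, the values π(i) and π(j) are two distinct elements of {1, …, 57} in uniformly random order; by symmetry P[π(i) > π(j)] = 1/2.
By linearity: E[X] = 1596 · (1/2) = C(57, 2) · (1/2) = 1596/2 = 798 ≈ 798.0000.

E[X] = 798 = 798.0000.


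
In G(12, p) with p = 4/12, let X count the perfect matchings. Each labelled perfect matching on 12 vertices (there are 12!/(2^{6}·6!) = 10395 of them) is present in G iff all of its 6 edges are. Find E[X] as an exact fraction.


K_12 has 12!/(2^{6}·6!) = 10395 labelled perfect matchings.
For each such perfect matching H, let X_H = 1 if all 6 edges of H are present in G. Then P[X_H = 1] = p^{6} = (1/3)^{6} = 1/729.
By linearity: E[X] = Σ_H E[X_H] = 10395 · p^{6} = 10395 · 1/729 = 385/27.
Numerically: E[X] ≈ 14.26.

E[X] = 10395 · (1/3)^{6} = 385/27 ≈ 14.26.


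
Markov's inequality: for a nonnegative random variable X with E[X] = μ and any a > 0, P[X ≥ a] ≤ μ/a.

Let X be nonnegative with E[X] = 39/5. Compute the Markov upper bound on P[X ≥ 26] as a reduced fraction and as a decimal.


μ = E[X] = 39/5, a = 26.
Markov: P[X ≥ 26] ≤ μ/a = (39/5)/26 = 3/10.
Numerically: ≈ 0.3000.
(Since a = 26 > μ = 7.8000, the bound 3/10 is < 1 and informative.)

P[X ≥ 26] ≤ 3/10 ≈ 0.3000.


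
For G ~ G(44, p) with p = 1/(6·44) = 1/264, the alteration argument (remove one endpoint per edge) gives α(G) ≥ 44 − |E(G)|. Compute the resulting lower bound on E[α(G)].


E[|E(G)|] = C(44, 2)·p = 946 · (1/264) = 43/12.
E[α(G)] ≥ n − E[|E(G)|] = 44 − 43/12 = 485/12.
Numerically: ≈ 40.4167.
(This is only a lower bound; the true E[α(G)] may be larger.)

E[α(G)] ≥ 485/12 ≈ 40.4167.


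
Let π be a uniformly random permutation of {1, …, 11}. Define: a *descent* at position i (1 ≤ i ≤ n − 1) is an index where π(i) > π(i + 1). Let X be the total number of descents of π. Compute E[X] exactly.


Write X = Σ X_I over i = 1, …, 10, with X_I the indicator of one descent.
There are 10 indicators.
For each fixed i, the pair (π(i), π(i+1)) is a uniformly random ordered pair of distinct values from {1, …, 11}; by symmetry P[π(i) > π(i+1)] = 1/2.
By linearity: E[X] = 10 · (1/2) = (11 − 1) · (1/2) = 5 ≈ 5.00000.

E[X] = 5 = 5.00000.


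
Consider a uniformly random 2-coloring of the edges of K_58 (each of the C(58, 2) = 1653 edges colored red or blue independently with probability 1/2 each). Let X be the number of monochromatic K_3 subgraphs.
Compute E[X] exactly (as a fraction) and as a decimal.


Let X = Σ_S X_S over the C(58, 3) = 30856 subsets S of size 3, where X_S = 1 if the K_3 on S is monochromatic.
For a fixed S, the K_3 on S has C(3, 2) = 3 edges. P[all 3 edges red] = (1/2)^3, and likewise for blue, so P[monochromatic] = 2·(1/2)^3 = 2^{1 − 3} = 1/4.
By linearity of expectation: E[X] = C(58, 3) · 2^{1 − 3} = 30856 · 1/4 = 7714.
Numerically: E[X] ≈ 7714.0000.

E[X] = C(58,3)·2^(1−C(3,2)) = 7714 ≈ 7714.0000.


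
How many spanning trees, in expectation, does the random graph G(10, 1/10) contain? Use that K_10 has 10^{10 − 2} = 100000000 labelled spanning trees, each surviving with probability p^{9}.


K_10 has 10^{10 − 2} = 100000000 labelled spanning trees.
For each such spanning tree H, let X_H = 1 if all 9 edges of H are present in G. Then P[X_H = 1] = p^{9} = (1/10)^{9} = 1/1000000000.
By linearity of expectation: E[X] = Σ_H E[X_H] = 100000000 · p^{9} = 100000000 · 1/1000000000 = 1/10.
Numerically: E[X] ≈ 0.1.

E[X] = 100000000 · (1/10)^{9} = 1/10 ≈ 0.1.


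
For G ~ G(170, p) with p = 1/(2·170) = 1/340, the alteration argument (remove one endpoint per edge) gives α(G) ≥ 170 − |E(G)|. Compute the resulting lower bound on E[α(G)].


E[|E(G)|] = C(170, 2)·p = 14365 · (1/340) = 169/4.
E[α(G)] ≥ n − E[|E(G)|] = 170 − 169/4 = 511/4.
Numerically: ≈ 127.750000.
(This is only a lower bound; the true E[α(G)] may be larger.)

E[α(G)] ≥ 511/4 ≈ 127.750000.


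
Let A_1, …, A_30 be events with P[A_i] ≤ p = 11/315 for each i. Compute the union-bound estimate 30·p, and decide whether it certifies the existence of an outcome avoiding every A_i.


Union bound: P[∪_{i=1}^{30} A_i] ≤ Σ_i P[A_i] ≤ 30·p = 30·(11/315) = 22/21.
Numerically: 22/21 ≈ 1.0476.
Is 22/21 < 1? NO.
Since the bound 22/21 is ≥ 1, the union bound is uninformative here; it does NOT by itself certify existence.

30·p = 22/21 ≈ 1.0476; existence NOT certified by the union bound.


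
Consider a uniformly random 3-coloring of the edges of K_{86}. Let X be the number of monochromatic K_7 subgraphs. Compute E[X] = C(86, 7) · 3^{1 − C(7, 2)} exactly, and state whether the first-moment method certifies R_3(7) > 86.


E[X] = C(86, 7) · 3^{1 − 21} = 5373200880 · 3^{−20} = 5373200880/3486784401.
As a reduced fraction: E[X] = 199007440/129140163 ≈ 1.5410.
Is E[X] < 1? NO.
Since E[X] ≥ 1, the first-moment bound is inconclusive at n = 86; it does NOT by itself certify R_3(7) > 86.

E[X] = 199007440/129140163 ≈ 1.5410; E[X] ≥ 1; first-moment method inconclusive here.


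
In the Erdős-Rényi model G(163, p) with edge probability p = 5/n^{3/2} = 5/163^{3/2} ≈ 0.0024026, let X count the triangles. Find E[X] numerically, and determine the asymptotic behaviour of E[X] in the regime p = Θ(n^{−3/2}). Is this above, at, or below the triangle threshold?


Number of potential triangles: C(163, 3) = 708561.
Each occurs with probability p³ ≈ (0.0024026)³ ≈ 1.3869659e-08.
By linearity: E[X] = C(163, 3)·p³ ≈ 708561 · 1.3869659e-08 ≈ 0.00983.
Since α = 3/2 > 1, p = c/n^{3/2} = o(1/n) is below the triangle threshold p ~ 1/n. Asymptotically E[X] ~ (c³/6)·n^{3(1−α)} = (5³/6)·n^{-1.5} → 0, so by Markov's inequality G has no triangles w.h.p.

E[X] ≈ 0.00983; in regime p = Θ(1/n^{3/2}) E[X] tends to 0 (below the triangle threshold p ~ 1/n).


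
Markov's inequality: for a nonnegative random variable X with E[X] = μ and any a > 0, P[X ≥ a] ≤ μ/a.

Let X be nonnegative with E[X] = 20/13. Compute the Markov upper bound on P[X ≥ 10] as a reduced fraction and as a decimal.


μ = E[X] = 20/13, a = 10.
Markov: P[X ≥ 10] ≤ μ/a = (20/13)/10 = 2/13.
Numerically: ≈ 0.153846.
(Since a = 10 > μ = 1.538462, the bound 2/13 is < 1 and informative.)

P[X ≥ 10] ≤ 2/13 ≈ 0.153846.


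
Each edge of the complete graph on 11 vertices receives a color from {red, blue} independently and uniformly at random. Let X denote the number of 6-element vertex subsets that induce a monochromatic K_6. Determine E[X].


Let X = Σ_S X_S over the C(11, 6) = 462 subsets S of size 6, where X_S = 1 if the K_6 on S is monochromatic.
For a fixed S, the K_6 on S has C(6, 2) = 15 edges. P[all 15 edges red] = (1/2)^15, and likewise for blue, so P[monochromatic] = 2·(1/2)^15 = 2^{1 − 15} = 1/16384.
By linearity of expectation: E[X] = C(11, 6) · 2^{1 − 15} = 462 · 1/16384 = 231/8192.
Numerically: E[X] ≈ 0.0282.

E[X] = C(11,6)·2^(1−C(6,2)) = 231/8192 ≈ 0.0282.


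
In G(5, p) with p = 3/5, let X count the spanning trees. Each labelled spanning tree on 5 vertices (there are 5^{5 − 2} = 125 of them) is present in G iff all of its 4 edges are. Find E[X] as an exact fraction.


K_5 has 5^{5 − 2} = 125 labelled spanning trees.
For each such spanning tree H, let X_H = 1 if all 4 edges of H are present in G. Then P[X_H = 1] = p^{4} = (3/5)^{4} = 81/625.
By linearity of expectation: E[X] = Σ_H E[X_H] = 125 · p^{4} = 125 · 81/625 = 81/5.
Numerically: E[X] ≈ 16.2.

E[X] = 125 · (3/5)^{4} = 81/5 ≈ 16.2.


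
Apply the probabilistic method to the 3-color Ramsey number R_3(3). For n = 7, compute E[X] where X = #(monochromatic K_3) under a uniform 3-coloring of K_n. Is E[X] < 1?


E[X] = C(7, 3) · 3^{1 − 3} = 35 · 3^{−2} = 35/9.
As a reduced fraction: E[X] = 35/9 ≈ 3.88889.
Is E[X] < 1? NO.
Since E[X] ≥ 1, the first-moment bound is inconclusive at n = 7; it does NOT by itself certify R_3(3) > 7.

E[X] = 35/9 ≈ 3.88889; E[X] ≥ 1; first-moment method inconclusive here.


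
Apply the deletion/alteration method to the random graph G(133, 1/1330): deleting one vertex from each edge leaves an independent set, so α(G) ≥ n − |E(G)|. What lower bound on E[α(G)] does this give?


E[|E(G)|] = C(133, 2)·p = 8778 · (1/1330) = 33/5.
E[α(G)] ≥ n − E[|E(G)|] = 133 − 33/5 = 632/5.
Numerically: ≈ 126.400000.
(This is only a lower bound; the true E[α(G)] may be larger.)

E[α(G)] ≥ 632/5 ≈ 126.400000.


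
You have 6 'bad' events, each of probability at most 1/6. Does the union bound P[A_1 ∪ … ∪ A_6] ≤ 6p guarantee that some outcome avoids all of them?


Union bound: P[∪_{i=1}^{6} A_i] ≤ Σ_i P[A_i] ≤ 6·p = 6·(1/6) = 1.
Numerically: 1 ≈ 1.0000.
Is 1 < 1? NO.
Since the bound 1 is ≥ 1, the union bound is uninformative here; it does NOT by itself certify existence.

6·p = 1 ≈ 1.0000; existence NOT certified by the union bound.


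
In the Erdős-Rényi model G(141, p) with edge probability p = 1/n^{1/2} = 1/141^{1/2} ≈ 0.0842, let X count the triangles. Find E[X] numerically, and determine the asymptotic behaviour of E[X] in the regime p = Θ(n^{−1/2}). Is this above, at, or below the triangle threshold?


Number of potential triangles: C(141, 3) = 457310.
Each occurs with probability p³ ≈ (0.0842)³ ≈ 5.97271e-04.
By linearity: E[X] = C(141, 3)·p³ ≈ 457310 · 5.97271e-04 ≈ 273.138.
Since α = 1/2 < 1, p = c/n^{1/2} ≫ 1/n is above the triangle threshold p ~ 1/n. Asymptotically E[X] ~ (c³/6)·n^{3(1−α)} = (1³/6)·n^{1.5} → ∞; triangles are abundant w.h.p.

E[X] ≈ 273.138; in regime p = Θ(1/n^{1/2}) E[X] diverges (above the triangle threshold p ~ 1/n).


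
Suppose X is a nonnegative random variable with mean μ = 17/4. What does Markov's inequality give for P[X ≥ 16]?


μ = E[X] = 17/4, a = 16.
Markov: P[X ≥ 16] ≤ μ/a = (17/4)/16 = 17/64.
Numerically: ≈ 0.26562.
(Since a = 16 > μ = 4.25000, the bound 17/64 is < 1 and informative.)

P[X ≥ 16] ≤ 17/64 ≈ 0.26562.


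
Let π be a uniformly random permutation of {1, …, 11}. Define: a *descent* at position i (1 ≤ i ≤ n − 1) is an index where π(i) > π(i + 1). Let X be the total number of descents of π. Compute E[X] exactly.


Write X = Σ X_I over i = 1, …, 10, with X_I the indicator of one descent.
There are 10 indicators.
For each fixed i, the pair (π(i), π(i+1)) is a uniformly random ordered pair of distinct values from {1, …, 11}; by symmetry P[π(i) > π(i+1)] = 1/2.
By linearity: E[X] = 10 · (1/2) = (11 − 1) · (1/2) = 5 ≈ 5.000.

E[X] = 5 = 5.000.


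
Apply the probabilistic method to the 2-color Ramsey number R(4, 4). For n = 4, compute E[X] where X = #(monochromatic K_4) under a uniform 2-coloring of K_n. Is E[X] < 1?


E[X] = C(4, 4) · 2^{1 − 6} = 1 · 2^{−5} = 1/32.
As a reduced fraction: E[X] = 1/32 ≈ 0.0312500.
Is E[X] < 1? YES.
Since E[X] < 1, there exists a 2-coloring of K_{4} with no monochromatic K_4; hence R(4, 4) > 4.

E[X] = 1/32 ≈ 0.0312500; E[X] < 1, so R(4, 4) > 4.


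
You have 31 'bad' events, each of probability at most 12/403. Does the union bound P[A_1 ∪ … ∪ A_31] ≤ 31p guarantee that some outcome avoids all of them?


Union bound: P[∪_{i=1}^{31} A_i] ≤ Σ_i P[A_i] ≤ 31·p = 31·(12/403) = 12/13.
Numerically: 12/13 ≈ 0.923.
Is 12/13 < 1? YES.
Since P[∪ A_i] ≤ 12/13 < 1, the complement has P[∩ A_i^c] ≥ 1 − 12/13 = 1/13 > 0, so some outcome avoids every A_i.

31·p = 12/13 ≈ 0.923; existence CERTIFIED by the union bound.


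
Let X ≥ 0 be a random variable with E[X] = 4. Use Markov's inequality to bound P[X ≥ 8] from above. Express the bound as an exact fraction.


μ = E[X] = 4, a = 8.
Markov: P[X ≥ 8] ≤ μ/a = (4)/8 = 1/2.
Numerically: ≈ 0.50000.
(Since a = 8 > μ = 4.00000, the bound 1/2 is < 1 and informative.)

P[X ≥ 8] ≤ 1/2 ≈ 0.50000.


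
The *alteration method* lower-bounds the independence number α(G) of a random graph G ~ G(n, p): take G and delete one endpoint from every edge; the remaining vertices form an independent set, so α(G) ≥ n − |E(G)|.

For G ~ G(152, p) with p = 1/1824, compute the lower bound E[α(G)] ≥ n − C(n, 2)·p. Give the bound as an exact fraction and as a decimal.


E[|E(G)|] = C(152, 2)·p = 11476 · (1/1824) = 151/24.
E[α(G)] ≥ n − E[|E(G)|] = 152 − 151/24 = 3497/24.
Numerically: ≈ 145.708.
(This is only a lower bound; the true E[α(G)] may be larger.)

E[α(G)] ≥ 3497/24 ≈ 145.708.
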